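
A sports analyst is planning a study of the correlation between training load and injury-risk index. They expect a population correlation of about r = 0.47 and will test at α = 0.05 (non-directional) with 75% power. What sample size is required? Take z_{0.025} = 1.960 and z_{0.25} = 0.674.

Fisher's z: C = ½·ln((1+r)/(1−r)) = ½·ln(2.7736) = 0.5101.
n = ((z_{α/2} + z_β)/C)² + 3.
(1.960 + 0.674) / 0.5101 = 2.634 / 0.5101 = 5.164.
n = 5.164² + 3 = 26.66 + 3 = 29.7.
Round up.

n = 30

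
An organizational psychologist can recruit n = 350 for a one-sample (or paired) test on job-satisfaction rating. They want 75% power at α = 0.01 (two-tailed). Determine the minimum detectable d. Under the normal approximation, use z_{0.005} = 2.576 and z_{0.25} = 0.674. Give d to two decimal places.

d_min ≈ 0.17

For a single sample (or paired design) of n = 350: d_min = (z_{α/2} + z_β)/√n.
z-sum = 2.576 + 0.674 = 3.250.
d_min = 3.250 / √350 = 3.250 / 18.708 = 0.174.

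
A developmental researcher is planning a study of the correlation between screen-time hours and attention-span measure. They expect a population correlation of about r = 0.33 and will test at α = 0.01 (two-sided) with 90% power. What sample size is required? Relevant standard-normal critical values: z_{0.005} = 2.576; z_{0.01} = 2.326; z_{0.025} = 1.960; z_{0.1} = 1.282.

Fisher's z: C = ½·ln((1+r)/(1−r)) = ½·ln(1.9851) = 0.3428.
n = ((z_{α/2} + z_β)/C)² + 3.
(2.576 + 1.282) / 0.3428 = 3.858 / 0.3428 = 11.254.
n = 11.254² + 3 = 126.66 + 3 = 129.7.
Round up.

n = 130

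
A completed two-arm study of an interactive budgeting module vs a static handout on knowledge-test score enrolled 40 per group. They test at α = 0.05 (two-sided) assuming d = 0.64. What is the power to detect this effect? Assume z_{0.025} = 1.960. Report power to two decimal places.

For two equal groups, power = Φ(d·√(n/2) − z_{α/2}).
d·√(n/2) = 0.64 × √(40/2) = 0.64 × 4.472 = 2.862.
z_β = 2.862 − 1.960 = 0.902.
Power = Φ(0.902) = 0.817.

power ≈ 0.82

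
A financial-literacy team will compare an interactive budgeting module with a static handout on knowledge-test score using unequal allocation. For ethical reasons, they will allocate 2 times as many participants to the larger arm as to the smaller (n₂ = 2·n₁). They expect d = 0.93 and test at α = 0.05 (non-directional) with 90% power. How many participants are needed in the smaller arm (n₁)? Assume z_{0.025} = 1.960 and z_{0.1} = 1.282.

With allocation ratio k = n₂/n₁ = 2, Var(x̄₁−x̄₂) = σ²(1/n₁ + 1/(k·n₁)) = σ²·(k+1)/(k·n₁).
So n₁ = (1 + 1/k)·((z_{α/2} + z_β)/d)² = 1.500 × (3.242/0.93)².
n₁ = 1.500 × 12.15 = 18.2.
Round up: n₁ = 19, giving n₂ = 2 × 19 = 38.

n₁ = 19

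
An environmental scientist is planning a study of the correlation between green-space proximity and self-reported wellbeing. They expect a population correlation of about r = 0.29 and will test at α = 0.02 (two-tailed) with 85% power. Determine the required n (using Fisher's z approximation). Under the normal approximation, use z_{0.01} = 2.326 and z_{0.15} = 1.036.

Fisher's z: C = ½·ln((1+r)/(1−r)) = ½·ln(1.8169) = 0.2986.
n = ((z_{α/2} + z_β)/C)² + 3.
(2.326 + 1.036) / 0.2986 = 3.362 / 0.2986 = 11.259.
n = 11.259² + 3 = 126.77 + 3 = 129.8.
Round up.

n = 130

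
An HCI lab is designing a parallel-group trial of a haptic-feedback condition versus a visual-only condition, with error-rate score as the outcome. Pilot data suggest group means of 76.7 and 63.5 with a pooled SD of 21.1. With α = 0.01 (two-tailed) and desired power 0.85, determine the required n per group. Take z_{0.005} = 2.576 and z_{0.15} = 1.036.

n = 67 per group

Cohen's d = |M₁ − M₂| / SD_pooled = |76.7 − 63.5| / 21.1 = 13.2 / 21.1 = 0.626.
For two independent groups with equal n: n = 2·((z_{α/2} + z_β) / d)².
z_{α/2} + z_β = 2.576 + 1.036 = 3.612.
n = 2 × (3.612 / 0.626)² = 2 × 5.770² = 2 × 33.29 = 66.6.
Round up to the next whole participant.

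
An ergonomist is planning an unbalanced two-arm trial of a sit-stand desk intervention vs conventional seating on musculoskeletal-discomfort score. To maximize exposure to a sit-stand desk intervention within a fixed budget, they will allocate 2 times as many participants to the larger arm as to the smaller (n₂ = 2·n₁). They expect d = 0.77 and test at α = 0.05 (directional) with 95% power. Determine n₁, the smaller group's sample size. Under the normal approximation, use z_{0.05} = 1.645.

With allocation ratio k = n₂/n₁ = 2, Var(x̄₁−x̄₂) = σ²(1/n₁ + 1/(k·n₁)) = σ²·(k+1)/(k·n₁).
So n₁ = (1 + 1/k)·((z_{α} + z_β)/d)² = 1.500 × (3.290/0.77)².
n₁ = 1.500 × 18.26 = 27.4.
Round up: n₁ = 28, giving n₂ = 2 × 28 = 56.

n₁ = 28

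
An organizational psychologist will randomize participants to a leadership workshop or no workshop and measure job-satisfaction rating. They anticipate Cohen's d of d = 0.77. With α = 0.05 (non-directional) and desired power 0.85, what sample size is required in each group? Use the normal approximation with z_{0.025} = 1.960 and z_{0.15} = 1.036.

n = 31 per group

For two independent groups with equal n: n = 2·((z_{α/2} + z_β) / d)².
z_{α/2} + z_β = 1.960 + 1.036 = 2.996.
n = 2 × (2.996 / 0.77)² = 2 × 3.891² = 2 × 15.14 = 30.3.
Round up to the next whole participant.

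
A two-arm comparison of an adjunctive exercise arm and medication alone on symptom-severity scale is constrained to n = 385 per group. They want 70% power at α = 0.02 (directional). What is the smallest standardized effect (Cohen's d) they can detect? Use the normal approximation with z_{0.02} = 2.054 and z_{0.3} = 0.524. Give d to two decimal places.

d_min ≈ 0.19

For two independent groups of n = 385 each: d_min = (z_{α} + z_β)·√(2/n).
z-sum = 2.054 + 0.524 = 2.578.
d_min = 2.578 × √(2/385) = 2.578 × 0.0721 = 0.186.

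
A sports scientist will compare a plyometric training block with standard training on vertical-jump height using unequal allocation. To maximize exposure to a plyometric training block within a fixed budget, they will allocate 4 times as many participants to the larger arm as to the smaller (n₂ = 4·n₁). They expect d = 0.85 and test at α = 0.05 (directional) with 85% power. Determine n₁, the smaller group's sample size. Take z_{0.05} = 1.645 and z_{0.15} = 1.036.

n₁ = 13

With allocation ratio k = n₂/n₁ = 4, Var(x̄₁−x̄₂) = σ²(1/n₁ + 1/(k·n₁)) = σ²·(k+1)/(k·n₁).
So n₁ = (1 + 1/k)·((z_{α} + z_β)/d)² = 1.250 × (2.681/0.85)².
n₁ = 1.250 × 9.95 = 12.4.
Round up: n₁ = 13, giving n₂ = 4 × 13 = 52.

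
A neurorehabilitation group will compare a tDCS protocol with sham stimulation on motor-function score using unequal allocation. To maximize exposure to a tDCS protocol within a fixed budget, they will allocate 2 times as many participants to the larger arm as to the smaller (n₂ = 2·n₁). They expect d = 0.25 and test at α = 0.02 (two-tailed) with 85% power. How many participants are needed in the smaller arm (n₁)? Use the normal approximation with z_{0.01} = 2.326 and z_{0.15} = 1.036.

n₁ = 272

With allocation ratio k = n₂/n₁ = 2, Var(x̄₁−x̄₂) = σ²(1/n₁ + 1/(k·n₁)) = σ²·(k+1)/(k·n₁).
So n₁ = (1 + 1/k)·((z_{α/2} + z_β)/d)² = 1.500 × (3.362/0.25)².
n₁ = 1.500 × 180.85 = 271.3.
Round up: n₁ = 272, giving n₂ = 2 × 272 = 544.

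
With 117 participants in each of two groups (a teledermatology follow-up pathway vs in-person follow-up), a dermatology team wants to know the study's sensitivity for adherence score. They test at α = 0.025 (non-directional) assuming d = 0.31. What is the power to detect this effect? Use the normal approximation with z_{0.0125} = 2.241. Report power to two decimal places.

For two equal groups, power = Φ(d·√(n/2) − z_{α/2}).
d·√(n/2) = 0.31 × √(117/2) = 0.31 × 7.649 = 2.371.
z_β = 2.371 − 2.241 = 0.130.
Power = Φ(0.130) = 0.552.

power ≈ 0.55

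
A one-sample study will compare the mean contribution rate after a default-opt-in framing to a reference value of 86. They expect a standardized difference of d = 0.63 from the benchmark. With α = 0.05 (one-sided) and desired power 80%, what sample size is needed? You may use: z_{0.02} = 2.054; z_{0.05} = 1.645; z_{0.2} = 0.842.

For a one-sample test: n = ((z_{α} + z_β) / d)².
z_{α} + z_β = 1.645 + 0.842 = 2.487.
n = (2.487 / 0.63)² = 3.948² = 15.58.
Round up.

n = 16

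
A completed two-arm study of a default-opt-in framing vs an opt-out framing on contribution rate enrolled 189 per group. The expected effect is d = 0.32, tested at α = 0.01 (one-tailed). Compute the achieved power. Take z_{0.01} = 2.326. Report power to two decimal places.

For two equal groups, power = Φ(d·√(n/2) − z_{α}).
d·√(n/2) = 0.32 × √(189/2) = 0.32 × 9.721 = 3.111.
z_β = 3.111 − 2.326 = 0.785.
Power = Φ(0.785) = 0.784.

power ≈ 0.78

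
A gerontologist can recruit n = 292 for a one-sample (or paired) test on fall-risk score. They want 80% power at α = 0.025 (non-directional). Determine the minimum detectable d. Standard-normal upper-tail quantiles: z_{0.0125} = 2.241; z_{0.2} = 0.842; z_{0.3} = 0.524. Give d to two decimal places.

For a single sample (or paired design) of n = 292: d_min = (z_{α/2} + z_β)/√n.
z-sum = 2.241 + 0.842 = 3.083.
d_min = 3.083 / √292 = 3.083 / 17.088 = 0.180.

d_min ≈ 0.18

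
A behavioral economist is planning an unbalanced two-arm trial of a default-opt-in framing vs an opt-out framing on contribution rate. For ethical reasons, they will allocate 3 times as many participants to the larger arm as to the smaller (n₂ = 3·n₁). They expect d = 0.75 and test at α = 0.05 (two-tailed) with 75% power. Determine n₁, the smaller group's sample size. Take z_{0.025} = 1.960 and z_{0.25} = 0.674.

With allocation ratio k = n₂/n₁ = 3, Var(x̄₁−x̄₂) = σ²(1/n₁ + 1/(k·n₁)) = σ²·(k+1)/(k·n₁).
So n₁ = (1 + 1/k)·((z_{α/2} + z_β)/d)² = 1.333 × (2.634/0.75)².
n₁ = 1.333 × 12.33 = 16.4.
Round up: n₁ = 17, giving n₂ = 3 × 17 = 51.

n₁ = 17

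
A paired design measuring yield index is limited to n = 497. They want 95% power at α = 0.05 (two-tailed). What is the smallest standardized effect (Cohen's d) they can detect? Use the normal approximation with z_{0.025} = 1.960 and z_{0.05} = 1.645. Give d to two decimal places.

For a single sample (or paired design) of n = 497: d_min = (z_{α/2} + z_β)/√n.
z-sum = 1.960 + 1.645 = 3.605.
d_min = 3.605 / √497 = 3.605 / 22.293 = 0.162.

d_min ≈ 0.16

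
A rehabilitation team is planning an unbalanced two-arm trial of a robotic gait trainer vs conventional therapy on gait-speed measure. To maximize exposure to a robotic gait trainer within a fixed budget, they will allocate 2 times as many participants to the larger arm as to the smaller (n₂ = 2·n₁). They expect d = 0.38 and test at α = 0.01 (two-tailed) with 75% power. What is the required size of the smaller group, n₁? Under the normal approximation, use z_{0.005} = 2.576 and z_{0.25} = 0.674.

n₁ = 110

With allocation ratio k = n₂/n₁ = 2, Var(x̄₁−x̄₂) = σ²(1/n₁ + 1/(k·n₁)) = σ²·(k+1)/(k·n₁).
So n₁ = (1 + 1/k)·((z_{α/2} + z_β)/d)² = 1.500 × (3.250/0.38)².
n₁ = 1.500 × 73.15 = 109.7.
Round up: n₁ = 110, giving n₂ = 2 × 110 = 220.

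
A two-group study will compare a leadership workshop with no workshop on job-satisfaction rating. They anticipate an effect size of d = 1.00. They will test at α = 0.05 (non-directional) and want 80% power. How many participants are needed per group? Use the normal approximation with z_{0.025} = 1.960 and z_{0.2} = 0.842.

n = 16 per group

For two independent groups with equal n: n = 2·((z_{α/2} + z_β) / d)².
z_{α/2} + z_β = 1.960 + 0.842 = 2.802.
n = 2 × (2.802 / 1.00)² = 2 × 2.802² = 2 × 7.85 = 15.7.
Round up to the next whole participant.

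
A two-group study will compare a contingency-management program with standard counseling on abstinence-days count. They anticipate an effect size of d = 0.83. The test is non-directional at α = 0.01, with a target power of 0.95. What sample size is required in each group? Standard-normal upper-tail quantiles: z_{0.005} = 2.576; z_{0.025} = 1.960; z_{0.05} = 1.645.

n = 52 per group

For two independent groups with equal n: n = 2·((z_{α/2} + z_β) / d)².
z_{α/2} + z_β = 2.576 + 1.645 = 4.221.
n = 2 × (4.221 / 0.83)² = 2 × 5.086² = 2 × 25.86 = 51.7.
Round up to the next whole participant.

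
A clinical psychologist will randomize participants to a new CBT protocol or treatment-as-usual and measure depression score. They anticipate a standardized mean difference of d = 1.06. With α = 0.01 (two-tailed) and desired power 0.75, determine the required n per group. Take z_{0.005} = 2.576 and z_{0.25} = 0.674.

n = 19 per group

For two independent groups with equal n: n = 2·((z_{α/2} + z_β) / d)².
z_{α/2} + z_β = 2.576 + 0.674 = 3.250.
n = 2 × (3.250 / 1.06)² = 2 × 3.066² = 2 × 9.40 = 18.8.
Round up to the next whole participant.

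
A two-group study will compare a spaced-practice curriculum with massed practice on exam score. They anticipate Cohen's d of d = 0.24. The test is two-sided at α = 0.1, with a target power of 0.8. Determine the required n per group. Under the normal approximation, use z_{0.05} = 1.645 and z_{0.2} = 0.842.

n = 215 per group

For two independent groups with equal n: n = 2·((z_{α/2} + z_β) / d)².
z_{α/2} + z_β = 1.645 + 0.842 = 2.487.
n = 2 × (2.487 / 0.24)² = 2 × 10.363² = 2 × 107.38 = 214.8.
Round up to the next whole participant.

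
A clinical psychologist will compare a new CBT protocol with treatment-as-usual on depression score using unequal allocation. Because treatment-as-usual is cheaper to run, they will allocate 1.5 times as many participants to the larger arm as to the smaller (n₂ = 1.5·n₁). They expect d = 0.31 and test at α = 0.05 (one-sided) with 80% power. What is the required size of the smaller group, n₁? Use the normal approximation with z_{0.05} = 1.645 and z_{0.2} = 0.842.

n₁ = 108

With allocation ratio k = n₂/n₁ = 1.5, Var(x̄₁−x̄₂) = σ²(1/n₁ + 1/(k·n₁)) = σ²·(k+1)/(k·n₁).
So n₁ = (1 + 1/k)·((z_{α} + z_β)/d)² = 1.667 × (2.487/0.31)².
n₁ = 1.667 × 64.36 = 107.3.
Round up: n₁ = 108, giving n₂ = 1.5 × 108 = 162.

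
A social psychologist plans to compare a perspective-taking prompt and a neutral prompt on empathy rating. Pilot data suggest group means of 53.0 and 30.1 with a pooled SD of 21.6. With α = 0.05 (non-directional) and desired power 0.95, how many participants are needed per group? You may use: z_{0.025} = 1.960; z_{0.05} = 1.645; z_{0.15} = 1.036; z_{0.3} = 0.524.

n = 24 per group

Cohen's d = |M₁ − M₂| / SD_pooled = |53.0 − 30.1| / 21.6 = 22.9 / 21.6 = 1.060.
For two independent groups with equal n: n = 2·((z_{α/2} + z_β) / d)².
z_{α/2} + z_β = 1.960 + 1.645 = 3.605.
n = 2 × (3.605 / 1.060)² = 2 × 3.401² = 2 × 11.57 = 23.1.
Round up to the next whole participant.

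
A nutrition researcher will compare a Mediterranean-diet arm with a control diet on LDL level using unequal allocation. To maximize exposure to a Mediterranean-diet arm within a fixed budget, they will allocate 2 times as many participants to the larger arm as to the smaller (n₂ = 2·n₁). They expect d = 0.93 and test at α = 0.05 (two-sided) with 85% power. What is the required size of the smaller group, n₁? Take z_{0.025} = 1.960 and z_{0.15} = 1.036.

n₁ = 16

With allocation ratio k = n₂/n₁ = 2, Var(x̄₁−x̄₂) = σ²(1/n₁ + 1/(k·n₁)) = σ²·(k+1)/(k·n₁).
So n₁ = (1 + 1/k)·((z_{α/2} + z_β)/d)² = 1.500 × (2.996/0.93)².
n₁ = 1.500 × 10.38 = 15.6.
Round up: n₁ = 16, giving n₂ = 2 × 16 = 32.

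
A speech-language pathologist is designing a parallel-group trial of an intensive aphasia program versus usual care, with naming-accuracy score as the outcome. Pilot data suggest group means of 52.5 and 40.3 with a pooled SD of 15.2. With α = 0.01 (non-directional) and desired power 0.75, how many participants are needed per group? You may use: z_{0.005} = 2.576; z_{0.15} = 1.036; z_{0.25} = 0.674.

Cohen's d = |M₁ − M₂| / SD_pooled = |52.5 − 40.3| / 15.2 = 12.2 / 15.2 = 0.803.
For two independent groups with equal n: n = 2·((z_{α/2} + z_β) / d)².
z_{α/2} + z_β = 2.576 + 0.674 = 3.250.
n = 2 × (3.250 / 0.803)² = 2 × 4.047² = 2 × 16.38 = 32.8.
Round up to the next whole participant.

n = 33 per group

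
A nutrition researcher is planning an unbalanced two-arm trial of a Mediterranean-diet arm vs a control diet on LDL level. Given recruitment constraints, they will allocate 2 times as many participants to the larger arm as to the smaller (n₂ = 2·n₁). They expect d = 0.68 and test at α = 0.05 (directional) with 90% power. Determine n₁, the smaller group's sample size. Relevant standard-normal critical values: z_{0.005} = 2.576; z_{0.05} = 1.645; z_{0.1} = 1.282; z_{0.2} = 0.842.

With allocation ratio k = n₂/n₁ = 2, Var(x̄₁−x̄₂) = σ²(1/n₁ + 1/(k·n₁)) = σ²·(k+1)/(k·n₁).
So n₁ = (1 + 1/k)·((z_{α} + z_β)/d)² = 1.500 × (2.927/0.68)².
n₁ = 1.500 × 18.53 = 27.8.
Round up: n₁ = 28, giving n₂ = 2 × 28 = 56.

n₁ = 28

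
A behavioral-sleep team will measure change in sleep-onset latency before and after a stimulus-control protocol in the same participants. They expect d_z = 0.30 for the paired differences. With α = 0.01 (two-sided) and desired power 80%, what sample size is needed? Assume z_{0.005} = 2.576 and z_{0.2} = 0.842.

n = 130 pairs

For a paired (one-sample on differences) test: n = ((z_{α/2} + z_β) / d)².
z_{α/2} + z_β = 2.576 + 0.842 = 3.418.
n = (3.418 / 0.30)² = 11.393² = 129.81.
Round up.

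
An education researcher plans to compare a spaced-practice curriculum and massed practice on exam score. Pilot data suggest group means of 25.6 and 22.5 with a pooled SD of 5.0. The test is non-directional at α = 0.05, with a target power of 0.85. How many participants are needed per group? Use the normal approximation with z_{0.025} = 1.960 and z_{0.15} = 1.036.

n = 47 per group

Cohen's d = |M₁ − M₂| / SD_pooled = |25.6 − 22.5| / 5.0 = 3.1 / 5.0 = 0.620.
For two independent groups with equal n: n = 2·((z_{α/2} + z_β) / d)².
z_{α/2} + z_β = 1.960 + 1.036 = 2.996.
n = 2 × (2.996 / 0.620)² = 2 × 4.832² = 2 × 23.35 = 46.7.
Round up to the next whole participant.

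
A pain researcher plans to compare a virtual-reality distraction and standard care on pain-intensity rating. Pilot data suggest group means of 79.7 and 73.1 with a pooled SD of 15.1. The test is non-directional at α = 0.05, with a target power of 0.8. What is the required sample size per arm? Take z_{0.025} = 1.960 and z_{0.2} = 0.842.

Cohen's d = |M₁ − M₂| / SD_pooled = |79.7 − 73.1| / 15.1 = 6.6 / 15.1 = 0.437.
For two independent groups with equal n: n = 2·((z_{α/2} + z_β) / d)².
z_{α/2} + z_β = 1.960 + 0.842 = 2.802.
n = 2 × (2.802 / 0.437)² = 2 × 6.412² = 2 × 41.11 = 82.2.
Round up to the next whole participant.

n = 83 per group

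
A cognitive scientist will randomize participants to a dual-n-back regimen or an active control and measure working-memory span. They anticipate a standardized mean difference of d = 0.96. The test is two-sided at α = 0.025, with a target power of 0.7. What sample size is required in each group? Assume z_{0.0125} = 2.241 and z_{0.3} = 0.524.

For two independent groups with equal n: n = 2·((z_{α/2} + z_β) / d)².
z_{α/2} + z_β = 2.241 + 0.524 = 2.765.
n = 2 × (2.765 / 0.96)² = 2 × 2.880² = 2 × 8.30 = 16.6.
Round up to the next whole participant.

n = 17 per group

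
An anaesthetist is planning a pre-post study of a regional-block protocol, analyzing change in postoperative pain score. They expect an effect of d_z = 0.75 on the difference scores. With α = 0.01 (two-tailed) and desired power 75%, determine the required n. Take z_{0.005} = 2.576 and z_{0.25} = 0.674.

For a paired (one-sample on differences) test: n = ((z_{α/2} + z_β) / d)².
z_{α/2} + z_β = 2.576 + 0.674 = 3.250.
n = (3.250 / 0.75)² = 4.333² = 18.78.
Round up.

n = 19 pairs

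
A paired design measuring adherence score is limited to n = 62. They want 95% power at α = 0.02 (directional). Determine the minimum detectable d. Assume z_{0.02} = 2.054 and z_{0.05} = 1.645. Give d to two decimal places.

d_min ≈ 0.47

For a single sample (or paired design) of n = 62: d_min = (z_{α} + z_β)/√n.
z-sum = 2.054 + 1.645 = 3.699.
d_min = 3.699 / √62 = 3.699 / 7.874 = 0.470.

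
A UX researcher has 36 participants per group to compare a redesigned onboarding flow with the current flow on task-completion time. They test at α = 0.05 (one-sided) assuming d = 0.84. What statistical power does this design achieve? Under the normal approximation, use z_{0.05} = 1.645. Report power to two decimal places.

For two equal groups, power = Φ(d·√(n/2) − z_{α}).
d·√(n/2) = 0.84 × √(36/2) = 0.84 × 4.243 = 3.564.
z_β = 3.564 − 1.645 = 1.919.
Power = Φ(1.919) = 0.972.

power ≈ 0.97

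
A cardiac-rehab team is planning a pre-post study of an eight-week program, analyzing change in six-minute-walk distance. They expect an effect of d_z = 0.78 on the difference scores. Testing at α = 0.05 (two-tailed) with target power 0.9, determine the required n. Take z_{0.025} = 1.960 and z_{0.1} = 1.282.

For a paired (one-sample on differences) test: n = ((z_{α/2} + z_β) / d)².
z_{α/2} + z_β = 1.960 + 1.282 = 3.242.
n = (3.242 / 0.78)² = 4.156² = 17.28.
Round up.

n = 18 pairs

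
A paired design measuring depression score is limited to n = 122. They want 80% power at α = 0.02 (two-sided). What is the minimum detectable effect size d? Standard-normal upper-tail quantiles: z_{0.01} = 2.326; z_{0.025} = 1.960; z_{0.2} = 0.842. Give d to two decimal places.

For a single sample (or paired design) of n = 122: d_min = (z_{α/2} + z_β)/√n.
z-sum = 2.326 + 0.842 = 3.168.
d_min = 3.168 / √122 = 3.168 / 11.045 = 0.287.

d_min ≈ 0.29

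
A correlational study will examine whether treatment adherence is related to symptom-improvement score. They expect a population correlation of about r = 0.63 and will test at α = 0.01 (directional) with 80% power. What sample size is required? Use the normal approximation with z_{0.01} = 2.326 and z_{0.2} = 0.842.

n = 22

Fisher's z: C = ½·ln((1+r)/(1−r)) = ½·ln(4.4054) = 0.7414.
n = ((z_{α} + z_β)/C)² + 3.
(2.326 + 0.842) / 0.7414 = 3.168 / 0.7414 = 4.273.
n = 4.273² + 3 = 18.26 + 3 = 21.3.
Round up.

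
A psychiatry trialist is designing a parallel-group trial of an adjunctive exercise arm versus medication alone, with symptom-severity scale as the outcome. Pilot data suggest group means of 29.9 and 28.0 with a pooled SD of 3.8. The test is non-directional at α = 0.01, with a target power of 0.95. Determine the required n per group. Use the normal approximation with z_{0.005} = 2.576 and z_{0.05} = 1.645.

Cohen's d = |M₁ − M₂| / SD_pooled = |29.9 − 28.0| / 3.8 = 1.9 / 3.8 = 0.500.
For two independent groups with equal n: n = 2·((z_{α/2} + z_β) / d)².
z_{α/2} + z_β = 2.576 + 1.645 = 4.221.
n = 2 × (4.221 / 0.500)² = 2 × 8.442² = 2 × 71.27 = 142.5.
Round up to the next whole participant.

n = 143 per group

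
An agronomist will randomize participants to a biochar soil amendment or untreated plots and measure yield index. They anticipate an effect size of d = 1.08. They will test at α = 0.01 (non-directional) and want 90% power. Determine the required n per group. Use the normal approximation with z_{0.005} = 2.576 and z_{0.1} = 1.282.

n = 26 per group

For two independent groups with equal n: n = 2·((z_{α/2} + z_β) / d)².
z_{α/2} + z_β = 2.576 + 1.282 = 3.858.
n = 2 × (3.858 / 1.08)² = 2 × 3.572² = 2 × 12.76 = 25.5.
Round up to the next whole participant.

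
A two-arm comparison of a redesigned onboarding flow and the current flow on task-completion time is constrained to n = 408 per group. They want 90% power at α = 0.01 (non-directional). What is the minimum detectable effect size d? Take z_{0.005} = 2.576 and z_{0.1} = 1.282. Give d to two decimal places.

For two independent groups of n = 408 each: d_min = (z_{α/2} + z_β)·√(2/n).
z-sum = 2.576 + 1.282 = 3.858.
d_min = 3.858 × √(2/408) = 3.858 × 0.0700 = 0.270.

d_min ≈ 0.27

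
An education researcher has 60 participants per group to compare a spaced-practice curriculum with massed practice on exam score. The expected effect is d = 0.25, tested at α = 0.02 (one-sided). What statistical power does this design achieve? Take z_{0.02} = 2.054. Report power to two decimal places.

For two equal groups, power = Φ(d·√(n/2) − z_{α}).
d·√(n/2) = 0.25 × √(60/2) = 0.25 × 5.477 = 1.369.
z_β = 1.369 − 2.054 = -0.685.
Power = Φ(-0.685) = 0.247.

power ≈ 0.25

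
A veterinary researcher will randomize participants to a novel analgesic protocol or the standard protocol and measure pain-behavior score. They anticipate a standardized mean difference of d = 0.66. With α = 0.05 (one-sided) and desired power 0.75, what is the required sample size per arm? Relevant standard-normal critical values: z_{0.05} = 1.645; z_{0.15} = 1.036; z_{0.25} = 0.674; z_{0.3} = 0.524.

For two independent groups with equal n: n = 2·((z_{α} + z_β) / d)².
z_{α} + z_β = 1.645 + 0.674 = 2.319.
n = 2 × (2.319 / 0.66)² = 2 × 3.514² = 2 × 12.35 = 24.7.
Round up to the next whole participant.

n = 25 per group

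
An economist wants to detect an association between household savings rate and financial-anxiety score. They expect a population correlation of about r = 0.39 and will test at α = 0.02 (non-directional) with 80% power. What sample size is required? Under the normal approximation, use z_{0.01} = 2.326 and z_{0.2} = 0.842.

n = 63

Fisher's z: C = ½·ln((1+r)/(1−r)) = ½·ln(2.2787) = 0.4118.
n = ((z_{α/2} + z_β)/C)² + 3.
(2.326 + 0.842) / 0.4118 = 3.168 / 0.4118 = 7.693.
n = 7.693² + 3 = 59.18 + 3 = 62.2.
Round up.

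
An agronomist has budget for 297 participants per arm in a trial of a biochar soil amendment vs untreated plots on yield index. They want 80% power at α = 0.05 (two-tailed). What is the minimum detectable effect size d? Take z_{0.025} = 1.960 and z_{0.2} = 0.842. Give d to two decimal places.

For two independent groups of n = 297 each: d_min = (z_{α/2} + z_β)·√(2/n).
z-sum = 1.960 + 0.842 = 2.802.
d_min = 2.802 × √(2/297) = 2.802 × 0.0821 = 0.230.

d_min ≈ 0.23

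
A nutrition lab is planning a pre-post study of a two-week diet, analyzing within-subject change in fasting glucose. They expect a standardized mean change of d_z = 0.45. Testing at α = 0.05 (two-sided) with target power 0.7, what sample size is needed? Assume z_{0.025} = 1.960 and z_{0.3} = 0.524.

n = 31 pairs

For a paired (one-sample on differences) test: n = ((z_{α/2} + z_β) / d)².
z_{α/2} + z_β = 1.960 + 0.524 = 2.484.
n = (2.484 / 0.45)² = 5.520² = 30.47.
Round up.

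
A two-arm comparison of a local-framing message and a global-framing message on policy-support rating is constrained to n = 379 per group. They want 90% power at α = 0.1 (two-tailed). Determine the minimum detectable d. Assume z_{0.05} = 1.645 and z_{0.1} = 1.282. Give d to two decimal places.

For two independent groups of n = 379 each: d_min = (z_{α/2} + z_β)·√(2/n).
z-sum = 1.645 + 1.282 = 2.927.
d_min = 2.927 × √(2/379) = 2.927 × 0.0726 = 0.213.

d_min ≈ 0.21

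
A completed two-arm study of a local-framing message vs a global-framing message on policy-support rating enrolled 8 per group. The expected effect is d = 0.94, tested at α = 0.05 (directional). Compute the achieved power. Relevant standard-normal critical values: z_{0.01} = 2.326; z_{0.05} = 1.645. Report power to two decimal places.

power ≈ 0.59

For two equal groups, power = Φ(d·√(n/2) − z_{α}).
d·√(n/2) = 0.94 × √(8/2) = 0.94 × 2.000 = 1.880.
z_β = 1.880 − 1.645 = 0.235.
Power = Φ(0.235) = 0.593.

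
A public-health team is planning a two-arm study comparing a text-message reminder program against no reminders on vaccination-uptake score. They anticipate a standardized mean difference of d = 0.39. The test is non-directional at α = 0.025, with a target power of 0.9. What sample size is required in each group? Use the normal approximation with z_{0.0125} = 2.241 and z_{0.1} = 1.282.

n = 164 per group

For two independent groups with equal n: n = 2·((z_{α/2} + z_β) / d)².
z_{α/2} + z_β = 2.241 + 1.282 = 3.523.
n = 2 × (3.523 / 0.39)² = 2 × 9.033² = 2 × 81.60 = 163.2.
Round up to the next whole participant.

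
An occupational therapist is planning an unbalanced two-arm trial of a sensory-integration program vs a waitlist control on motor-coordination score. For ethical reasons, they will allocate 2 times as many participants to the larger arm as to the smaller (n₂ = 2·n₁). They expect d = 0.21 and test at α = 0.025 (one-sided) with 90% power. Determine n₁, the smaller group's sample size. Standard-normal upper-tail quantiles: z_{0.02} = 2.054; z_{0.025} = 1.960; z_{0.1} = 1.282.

n₁ = 358

With allocation ratio k = n₂/n₁ = 2, Var(x̄₁−x̄₂) = σ²(1/n₁ + 1/(k·n₁)) = σ²·(k+1)/(k·n₁).
So n₁ = (1 + 1/k)·((z_{α} + z_β)/d)² = 1.500 × (3.242/0.21)².
n₁ = 1.500 × 238.33 = 357.5.
Round up: n₁ = 358, giving n₂ = 2 × 358 = 716.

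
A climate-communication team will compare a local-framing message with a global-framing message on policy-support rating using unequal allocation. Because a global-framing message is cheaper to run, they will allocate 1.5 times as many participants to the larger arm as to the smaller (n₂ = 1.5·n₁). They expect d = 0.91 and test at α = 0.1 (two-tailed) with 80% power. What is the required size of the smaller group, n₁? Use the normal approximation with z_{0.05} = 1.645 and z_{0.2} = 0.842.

With allocation ratio k = n₂/n₁ = 1.5, Var(x̄₁−x̄₂) = σ²(1/n₁ + 1/(k·n₁)) = σ²·(k+1)/(k·n₁).
So n₁ = (1 + 1/k)·((z_{α/2} + z_β)/d)² = 1.667 × (2.487/0.91)².
n₁ = 1.667 × 7.47 = 12.4.
Round up: n₁ = 13, giving n₂ = ⌈1.5 × 13⌉ = ⌈19.5⌉ = 20.

n₁ = 13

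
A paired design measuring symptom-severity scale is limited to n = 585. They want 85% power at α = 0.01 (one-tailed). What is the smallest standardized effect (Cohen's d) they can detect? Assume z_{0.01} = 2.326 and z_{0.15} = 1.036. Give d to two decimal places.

d_min ≈ 0.14

For a single sample (or paired design) of n = 585: d_min = (z_{α} + z_β)/√n.
z-sum = 2.326 + 1.036 = 3.362.
d_min = 3.362 / √585 = 3.362 / 24.187 = 0.139.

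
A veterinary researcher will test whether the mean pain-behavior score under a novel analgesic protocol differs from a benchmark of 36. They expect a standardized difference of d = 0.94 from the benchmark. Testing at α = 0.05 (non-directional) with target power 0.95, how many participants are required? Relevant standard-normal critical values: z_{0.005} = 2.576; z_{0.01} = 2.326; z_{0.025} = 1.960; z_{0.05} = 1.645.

For a one-sample test: n = ((z_{α/2} + z_β) / d)².
z_{α/2} + z_β = 1.960 + 1.645 = 3.605.
n = (3.605 / 0.94)² = 3.835² = 14.71.
Round up.

n = 15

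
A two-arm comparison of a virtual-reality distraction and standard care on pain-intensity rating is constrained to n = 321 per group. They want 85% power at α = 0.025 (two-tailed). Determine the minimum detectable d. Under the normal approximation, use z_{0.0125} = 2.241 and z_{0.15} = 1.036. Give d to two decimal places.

d_min ≈ 0.26

For two independent groups of n = 321 each: d_min = (z_{α/2} + z_β)·√(2/n).
z-sum = 2.241 + 1.036 = 3.277.
d_min = 3.277 × √(2/321) = 3.277 × 0.0789 = 0.259.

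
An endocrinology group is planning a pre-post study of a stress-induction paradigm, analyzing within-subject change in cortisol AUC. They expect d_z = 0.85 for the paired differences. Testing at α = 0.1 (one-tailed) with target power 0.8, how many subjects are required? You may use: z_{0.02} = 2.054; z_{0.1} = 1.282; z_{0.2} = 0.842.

For a paired (one-sample on differences) test: n = ((z_{α} + z_β) / d)².
z_{α} + z_β = 1.282 + 0.842 = 2.124.
n = (2.124 / 0.85)² = 2.499² = 6.24.
Round up.

n = 7 pairs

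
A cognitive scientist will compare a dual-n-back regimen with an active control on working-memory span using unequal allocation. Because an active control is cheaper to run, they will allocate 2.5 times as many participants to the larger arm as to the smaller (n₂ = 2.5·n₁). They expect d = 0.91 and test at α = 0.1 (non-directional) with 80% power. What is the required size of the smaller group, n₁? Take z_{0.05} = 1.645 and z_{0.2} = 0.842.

n₁ = 11

With allocation ratio k = n₂/n₁ = 2.5, Var(x̄₁−x̄₂) = σ²(1/n₁ + 1/(k·n₁)) = σ²·(k+1)/(k·n₁).
So n₁ = (1 + 1/k)·((z_{α/2} + z_β)/d)² = 1.400 × (2.487/0.91)².
n₁ = 1.400 × 7.47 = 10.5.
Round up: n₁ = 11, giving n₂ = ⌈2.5 × 11⌉ = ⌈27.5⌉ = 28.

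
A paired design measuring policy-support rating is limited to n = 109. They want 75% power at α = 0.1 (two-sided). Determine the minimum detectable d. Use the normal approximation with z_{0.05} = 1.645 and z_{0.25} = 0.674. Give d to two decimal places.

d_min ≈ 0.22

For a single sample (or paired design) of n = 109: d_min = (z_{α/2} + z_β)/√n.
z-sum = 1.645 + 0.674 = 2.319.
d_min = 2.319 / √109 = 2.319 / 10.440 = 0.222.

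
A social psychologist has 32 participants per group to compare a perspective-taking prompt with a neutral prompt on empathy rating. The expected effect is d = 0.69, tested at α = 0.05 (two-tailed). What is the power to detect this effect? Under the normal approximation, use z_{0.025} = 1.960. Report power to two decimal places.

power ≈ 0.79

For two equal groups, power = Φ(d·√(n/2) − z_{α/2}).
d·√(n/2) = 0.69 × √(32/2) = 0.69 × 4.000 = 2.760.
z_β = 2.760 − 1.960 = 0.800.
Power = Φ(0.800) = 0.788.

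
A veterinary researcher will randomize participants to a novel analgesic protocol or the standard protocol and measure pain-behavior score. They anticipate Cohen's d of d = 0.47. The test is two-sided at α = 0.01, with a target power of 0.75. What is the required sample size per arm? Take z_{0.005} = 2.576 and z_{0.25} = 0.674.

n = 96 per group

For two independent groups with equal n: n = 2·((z_{α/2} + z_β) / d)².
z_{α/2} + z_β = 2.576 + 0.674 = 3.250.
n = 2 × (3.250 / 0.47)² = 2 × 6.915² = 2 × 47.82 = 95.6.
Round up to the next whole participant.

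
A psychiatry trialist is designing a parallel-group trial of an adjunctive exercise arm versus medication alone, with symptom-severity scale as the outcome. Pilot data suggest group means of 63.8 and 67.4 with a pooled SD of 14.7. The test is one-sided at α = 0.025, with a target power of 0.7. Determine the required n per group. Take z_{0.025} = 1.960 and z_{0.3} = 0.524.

Cohen's d = |M₁ − M₂| / SD_pooled = |63.8 − 67.4| / 14.7 = 3.6 / 14.7 = 0.245.
For two independent groups with equal n: n = 2·((z_{α} + z_β) / d)².
z_{α} + z_β = 1.960 + 0.524 = 2.484.
n = 2 × (2.484 / 0.245)² = 2 × 10.139² = 2 × 102.79 = 205.6.
Round up to the next whole participant.

n = 206 per group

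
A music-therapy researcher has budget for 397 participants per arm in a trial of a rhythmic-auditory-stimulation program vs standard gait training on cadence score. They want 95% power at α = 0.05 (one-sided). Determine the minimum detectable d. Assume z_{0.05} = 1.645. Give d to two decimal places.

For two independent groups of n = 397 each: d_min = (z_{α} + z_β)·√(2/n).
z-sum = 1.645 + 1.645 = 3.290.
d_min = 3.290 × √(2/397) = 3.290 × 0.0710 = 0.234.

d_min ≈ 0.23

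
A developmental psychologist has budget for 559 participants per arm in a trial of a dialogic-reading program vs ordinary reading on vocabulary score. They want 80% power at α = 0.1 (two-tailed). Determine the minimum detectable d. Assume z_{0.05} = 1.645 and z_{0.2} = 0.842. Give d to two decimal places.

For two independent groups of n = 559 each: d_min = (z_{α/2} + z_β)·√(2/n).
z-sum = 1.645 + 0.842 = 2.487.
d_min = 2.487 × √(2/559) = 2.487 × 0.0598 = 0.149.

d_min ≈ 0.15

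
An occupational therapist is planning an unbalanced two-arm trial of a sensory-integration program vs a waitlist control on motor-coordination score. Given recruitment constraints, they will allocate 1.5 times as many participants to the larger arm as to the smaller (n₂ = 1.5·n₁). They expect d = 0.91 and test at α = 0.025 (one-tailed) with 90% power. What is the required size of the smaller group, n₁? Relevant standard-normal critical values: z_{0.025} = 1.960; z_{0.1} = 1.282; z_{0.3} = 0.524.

n₁ = 22

With allocation ratio k = n₂/n₁ = 1.5, Var(x̄₁−x̄₂) = σ²(1/n₁ + 1/(k·n₁)) = σ²·(k+1)/(k·n₁).
So n₁ = (1 + 1/k)·((z_{α} + z_β)/d)² = 1.667 × (3.242/0.91)².
n₁ = 1.667 × 12.69 = 21.2.
Round up: n₁ = 22, giving n₂ = 1.5 × 22 = 33.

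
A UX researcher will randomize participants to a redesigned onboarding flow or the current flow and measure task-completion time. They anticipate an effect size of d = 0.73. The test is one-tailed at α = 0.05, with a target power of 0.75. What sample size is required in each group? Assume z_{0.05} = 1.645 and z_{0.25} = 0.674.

For two independent groups with equal n: n = 2·((z_{α} + z_β) / d)².
z_{α} + z_β = 1.645 + 0.674 = 2.319.
n = 2 × (2.319 / 0.73)² = 2 × 3.177² = 2 × 10.09 = 20.2.
Round up to the next whole participant.

n = 21 per group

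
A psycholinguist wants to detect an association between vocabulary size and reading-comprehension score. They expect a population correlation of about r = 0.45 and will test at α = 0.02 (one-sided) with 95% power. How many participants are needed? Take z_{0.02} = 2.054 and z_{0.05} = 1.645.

Fisher's z: C = ½·ln((1+r)/(1−r)) = ½·ln(2.6364) = 0.4847.
n = ((z_{α} + z_β)/C)² + 3.
(2.054 + 1.645) / 0.4847 = 3.699 / 0.4847 = 7.632.
n = 7.632² + 3 = 58.24 + 3 = 61.2.
Round up.

n = 62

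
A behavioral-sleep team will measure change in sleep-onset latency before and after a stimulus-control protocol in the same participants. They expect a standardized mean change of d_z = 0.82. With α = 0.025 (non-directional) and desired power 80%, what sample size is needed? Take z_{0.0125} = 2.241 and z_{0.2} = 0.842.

For a paired (one-sample on differences) test: n = ((z_{α/2} + z_β) / d)².
z_{α/2} + z_β = 2.241 + 0.842 = 3.083.
n = (3.083 / 0.82)² = 3.760² = 14.14.
Round up.

n = 15 pairs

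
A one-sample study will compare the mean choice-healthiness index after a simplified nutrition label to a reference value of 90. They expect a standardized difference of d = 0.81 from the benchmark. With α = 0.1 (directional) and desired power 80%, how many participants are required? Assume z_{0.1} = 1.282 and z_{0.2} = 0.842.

n = 7

For a one-sample test: n = ((z_{α} + z_β) / d)².
z_{α} + z_β = 1.282 + 0.842 = 2.124.
n = (2.124 / 0.81)² = 2.622² = 6.88.
Round up.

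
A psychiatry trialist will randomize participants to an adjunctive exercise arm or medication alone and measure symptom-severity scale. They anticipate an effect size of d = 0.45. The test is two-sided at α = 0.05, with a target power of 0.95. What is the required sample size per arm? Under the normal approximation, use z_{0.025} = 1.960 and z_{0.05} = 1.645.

n = 129 per group

For two independent groups with equal n: n = 2·((z_{α/2} + z_β) / d)².
z_{α/2} + z_β = 1.960 + 1.645 = 3.605.
n = 2 × (3.605 / 0.45)² = 2 × 8.011² = 2 × 64.18 = 128.4.
Round up to the next whole participant.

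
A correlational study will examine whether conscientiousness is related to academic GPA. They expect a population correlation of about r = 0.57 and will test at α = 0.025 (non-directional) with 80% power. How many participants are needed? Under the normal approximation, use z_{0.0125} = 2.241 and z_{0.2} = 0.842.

Fisher's z: C = ½·ln((1+r)/(1−r)) = ½·ln(3.6512) = 0.6475.
n = ((z_{α/2} + z_β)/C)² + 3.
(2.241 + 0.842) / 0.6475 = 3.083 / 0.6475 = 4.761.
n = 4.761² + 3 = 22.67 + 3 = 25.7.
Round up.

n = 26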